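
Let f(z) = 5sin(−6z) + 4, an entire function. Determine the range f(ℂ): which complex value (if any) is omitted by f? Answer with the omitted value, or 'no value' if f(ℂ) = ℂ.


Little Picard bounds the complement of f(ℂ) to at most one point.
sin is entire and surjective onto ℂ: for every w ∈ ℂ, sin(ζ) = w has a solution ζ ∈ ℂ (e.g., via the complex inverse arcsin). With ζ = −6z this gives z = ζ/(-6). Then 5·sin(−6z) takes every value in 5·ℂ = ℂ, and adding 4 is a bijection of ℂ. So f is surjective and omits no value. (Note: only on the real line is sin bounded by [−1, 1].)

Omitted value: no value.


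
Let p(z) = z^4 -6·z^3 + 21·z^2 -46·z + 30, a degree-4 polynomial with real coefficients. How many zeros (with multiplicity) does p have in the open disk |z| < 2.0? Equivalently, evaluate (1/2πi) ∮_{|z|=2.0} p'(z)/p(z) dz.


The zeros of p are: 3, 1, (1 + 3i), (1 - 3i).
Their magnitudes are: 3, 1, 3.162, 3.162.
Zeros with |z| < R = 2.0: 1.
Count = 1.
By the argument principle, (1/2πi) ∮_{|z|=R} p'(z)/p(z) dz equals exactly this count.

Number of zeros inside |z| < 2.0: 1.


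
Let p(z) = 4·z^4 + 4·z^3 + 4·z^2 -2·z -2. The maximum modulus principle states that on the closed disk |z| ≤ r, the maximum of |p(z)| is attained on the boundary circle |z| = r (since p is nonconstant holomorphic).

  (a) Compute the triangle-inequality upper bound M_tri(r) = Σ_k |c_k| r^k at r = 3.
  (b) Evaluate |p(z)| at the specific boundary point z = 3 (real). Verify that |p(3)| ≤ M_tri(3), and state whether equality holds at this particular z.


Coefficients: c_0 = -2, c_1 = -2, c_2 = 4, c_3 = 4, c_4 = 4. Radius r = 3.
Part (a). Triangle bound: M_tri(r) = Σ_k |c_k| r^k
  = |-2|·3^0 + |-2|·3^1 + |4|·3^2 + |4|·3^3 + |4|·3^4
  = 2 + 6 + 36 + 108 + 324 = 476.
This bounds M(r) := max_{|z|=r} |p(z)| from above; equality holds iff all terms c_k z^k can be made to align in phase at a single z on |z|=r.
Part (b). At z = 3 (real, on the circle |z| = r):
  p(3) = (-2)·3^0 + (-2)·3^1 + (4)·3^2 + (4)·3^3 + (4)·3^4 = 460.
  |p(3)| = 460.
Check: |p(3)| = 460 ≤ 476 = M_tri(3). ✓ Equality does not hold at z = 3 (the coefficients have mixed signs, so the terms do not all align in phase there).

M_tri(3) = 476; |p(3)| = 460; equality at z=3: no.


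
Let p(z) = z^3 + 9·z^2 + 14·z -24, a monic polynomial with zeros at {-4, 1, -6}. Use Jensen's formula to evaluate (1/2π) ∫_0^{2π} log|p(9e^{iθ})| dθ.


Zeros: -6, -4, 1; r = 9.
Inside |z| < r: -6, -4, 1. Outside (|z| ≥ r): ∅.
p(0) = -24, so log|p(0)| = log(24) = 3.1781.
Apply Jensen: I(r) = log|p(0)| + Σ_k log(r/|z_k|), summed over zeros inside |z| < r.
  log(r/|z_k|) for z_k = -4: log(9/4) = 0.8109
  log(r/|z_k|) for z_k = 1: log(9/1) = 2.1972
  log(r/|z_k|) for z_k = -6: log(9/6) = 0.4055
Sum over inside zeros: 3.4136.
I(r) = log|p(0)| + (inside sum) = 3.1781 + 3.4136 = 6.5917.
Closed form (all zeros inside, monic): I(r) = n·log(r) = 3·log(9) = 6.5917. ✓

I(r) ≈ 6.5917.


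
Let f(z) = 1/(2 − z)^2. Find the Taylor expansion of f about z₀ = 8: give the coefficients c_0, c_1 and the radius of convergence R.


Let w = z − z₀, so z = z₀ + w.
Then 2 − z = 2 − (z₀ + w) = (2 − z₀) − w = -6 − w.
f(z) = 1/(-6 − w)^2 = (1/(-6)^2) · (1 − w/(-6))^{−2}.
By the binomial series (1−u)^{−2} = Σ_{n≥0} C(n+1, 1) u^n for |u|<1, with u = w/(-6):
  c_n = C(n+1, 1) / (-6)^(n+2).
  c_0 = 1/(-6)^2 = 1/36.
  c_1 = 2/(-6)^3 = -1/108.
The series is valid for |w/d| < 1, i.e. |z − z₀| < |d|.
Radius of convergence: R = |2 − z₀| = |-6| = 6 (distance from z₀ to the singularity z = 2).

c_0 = 1/36, c_1 = -1/108; R = 6.


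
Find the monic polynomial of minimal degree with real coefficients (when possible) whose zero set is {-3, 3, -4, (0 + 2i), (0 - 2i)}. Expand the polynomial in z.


The polynomial is p(z) = ∏_{α ∈ S} (z − α), where S = {-3, 3, -4, (0 + 2i), (0 - 2i)}.
Expanding the product yields: p(z) = z^5 + 4·z^4 -5·z^3 -20·z^2 -36·z -144.
Note conjugate pairs combine to real quadratics: (z − (0+2i))(z − (0−2i)) = z² + 4.
The resulting polynomial has degree 5 and real coefficients as required.

p(z) = z^5 + 4·z^4 -5·z^3 -20·z^2 -36·z -144.


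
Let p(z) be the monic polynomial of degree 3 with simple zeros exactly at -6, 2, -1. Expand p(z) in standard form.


The polynomial is p(z) = ∏_{α ∈ S} (z − α), where S = {-6, 2, -1}.
Expanding the product yields: p(z) = z^3 + 5·z^2 -8·z -12.
The resulting polynomial has degree 3 and real coefficients as required.

p(z) = z^3 + 5·z^2 -8·z -12.


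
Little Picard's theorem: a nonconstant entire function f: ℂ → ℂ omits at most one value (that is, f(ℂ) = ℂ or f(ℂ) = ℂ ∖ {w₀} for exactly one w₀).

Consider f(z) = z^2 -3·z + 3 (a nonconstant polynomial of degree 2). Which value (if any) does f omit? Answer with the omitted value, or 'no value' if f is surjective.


Little Picard bounds the complement of f(ℂ) to at most one point.
For every w ∈ ℂ, the equation p(z) − w = 0 is a nonconstant polynomial in z and hence has at least one root by the fundamental theorem of algebra. So p is surjective onto ℂ, omitting no value.

Omitted value: no value.


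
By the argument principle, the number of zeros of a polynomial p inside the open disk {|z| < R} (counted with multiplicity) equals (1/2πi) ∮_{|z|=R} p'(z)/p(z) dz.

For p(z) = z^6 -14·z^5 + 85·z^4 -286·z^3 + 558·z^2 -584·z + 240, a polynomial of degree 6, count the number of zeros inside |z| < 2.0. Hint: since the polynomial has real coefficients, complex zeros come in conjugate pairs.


The zeros of p are: (2 + 2i), (2 - 2i), 3, (3 + 1i), (3 - 1i), 1.
Their magnitudes are: 2.828, 2.828, 3, 3.162, 3.162, 1.
Zeros with |z| < R = 2.0: 1.
Count = 1.
By the argument principle, (1/2πi) ∮_{|z|=R} p'(z)/p(z) dz equals exactly this count.

Number of zeros inside |z| < 2.0: 1.


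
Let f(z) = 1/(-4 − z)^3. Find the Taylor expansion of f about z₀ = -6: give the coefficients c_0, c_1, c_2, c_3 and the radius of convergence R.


Let w = z − z₀, so z = z₀ + w.
Then -4 − z = -4 − (z₀ + w) = (-4 − z₀) − w = 2 − w.
f(z) = 1/(2 − w)^3 = (1/(2)^3) · (1 − w/(2))^{−3}.
By the binomial series (1−u)^{−3} = Σ_{n≥0} C(n+2, 2) u^n for |u|<1, with u = w/(2):
  c_n = C(n+2, 2) / (2)^(n+3).
  c_0 = 1/(2)^3 = 1/8.
  c_1 = 3/(2)^4 = 3/16.
  c_2 = 6/(2)^5 = 3/16.
  c_3 = 10/(2)^6 = 5/32.
The series is valid for |w/d| < 1, i.e. |z − z₀| < |d|.
Radius of convergence: R = |-4 − z₀| = |2| = 2 (distance from z₀ to the singularity z = -4).

c_0 = 1/8, c_1 = 3/16, c_2 = 3/16, c_3 = 5/32; R = 2.


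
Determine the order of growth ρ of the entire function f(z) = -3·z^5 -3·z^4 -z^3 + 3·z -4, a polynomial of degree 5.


|f(z)| ≤ Σ|c_k|·r^k = O(r^5) as r → ∞. Polynomial growth is O(e^{r^ε}) for every ε > 0 (since r^5/e^{r^ε} → 0), so ρ ≤ ε for all ε > 0, i.e. ρ = 0. Every nonconstant polynomial has order 0.
Therefore ρ = 0.

Order ρ = 0.


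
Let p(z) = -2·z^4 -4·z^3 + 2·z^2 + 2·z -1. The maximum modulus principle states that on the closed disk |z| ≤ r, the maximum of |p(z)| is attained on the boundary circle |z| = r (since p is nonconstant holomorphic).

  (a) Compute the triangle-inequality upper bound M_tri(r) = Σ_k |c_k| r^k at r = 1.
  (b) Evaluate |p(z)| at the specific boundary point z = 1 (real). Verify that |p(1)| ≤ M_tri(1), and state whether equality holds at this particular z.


Coefficients: c_0 = -1, c_1 = 2, c_2 = 2, c_3 = -4, c_4 = -2. Radius r = 1.
Part (a). Triangle bound: M_tri(r) = Σ_k |c_k| r^k
  = |-1|·1^0 + |2|·1^1 + |2|·1^2 + |-4|·1^3 + |-2|·1^4
  = 1 + 2 + 2 + 4 + 2 = 11.
This bounds M(r) := max_{|z|=r} |p(z)| from above; equality holds iff all terms c_k z^k can be made to align in phase at a single z on |z|=r.
Part (b). At z = 1 (real, on the circle |z| = r):
  p(1) = (-1)·1^0 + (2)·1^1 + (2)·1^2 + (-4)·1^3 + (-2)·1^4 = -3.
  |p(1)| = 3.
Check: |p(1)| = 3 ≤ 11 = M_tri(1). ✓ Equality does not hold at z = 1 (the coefficients have mixed signs, so the terms do not all align in phase there).

M_tri(1) = 11; |p(1)| = 3; equality at z=1: no.


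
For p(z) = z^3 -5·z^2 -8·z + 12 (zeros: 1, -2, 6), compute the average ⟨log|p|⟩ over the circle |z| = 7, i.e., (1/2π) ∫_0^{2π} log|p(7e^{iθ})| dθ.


Zeros: -2, 1, 6; r = 7.
Inside |z| < r: -2, 1, 6. Outside (|z| ≥ r): ∅.
p(0) = 12, so log|p(0)| = log(12) = 2.4849.
Apply Jensen: I(r) = log|p(0)| + Σ_k log(r/|z_k|), summed over zeros inside |z| < r.
  log(r/|z_k|) for z_k = 1: log(7/1) = 1.9459
  log(r/|z_k|) for z_k = -2: log(7/2) = 1.2528
  log(r/|z_k|) for z_k = 6: log(7/6) = 0.1542
Sum over inside zeros: 3.3528.
I(r) = log|p(0)| + (inside sum) = 2.4849 + 3.3528 = 5.8377.
Closed form (all zeros inside, monic): I(r) = n·log(r) = 3·log(7) = 5.8377. ✓

I(r) ≈ 5.8377.


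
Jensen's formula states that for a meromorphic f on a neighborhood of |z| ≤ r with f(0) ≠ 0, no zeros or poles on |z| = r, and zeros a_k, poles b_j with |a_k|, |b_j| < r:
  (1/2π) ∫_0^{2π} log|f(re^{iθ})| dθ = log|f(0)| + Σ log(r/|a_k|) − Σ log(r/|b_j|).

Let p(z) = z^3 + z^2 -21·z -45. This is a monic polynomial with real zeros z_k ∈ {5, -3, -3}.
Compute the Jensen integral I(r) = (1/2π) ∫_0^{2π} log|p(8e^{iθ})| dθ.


Zeros: -3, -3, 5; r = 8.
Inside |z| < r: -3, -3, 5. Outside (|z| ≥ r): ∅.
p(0) = -45, so log|p(0)| = log(45) = 3.8067.
Apply Jensen: I(r) = log|p(0)| + Σ_k log(r/|z_k|), summed over zeros inside |z| < r.
  log(r/|z_k|) for z_k = 5: log(8/5) = 0.4700
  log(r/|z_k|) for z_k = -3: log(8/3) = 0.9808
  log(r/|z_k|) for z_k = -3: log(8/3) = 0.9808
Sum over inside zeros: 2.4317.
I(r) = log|p(0)| + (inside sum) = 3.8067 + 2.4317 = 6.2383.
Closed form (all zeros inside, monic): I(r) = n·log(r) = 3·log(8) = 6.2383. ✓

I(r) ≈ 6.2383.


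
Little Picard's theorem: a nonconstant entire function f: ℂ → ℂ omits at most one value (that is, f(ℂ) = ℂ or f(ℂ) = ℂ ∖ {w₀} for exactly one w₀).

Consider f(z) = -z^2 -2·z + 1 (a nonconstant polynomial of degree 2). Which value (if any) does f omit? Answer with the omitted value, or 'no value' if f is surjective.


Little Picard bounds the complement of f(ℂ) to at most one point.
For every w ∈ ℂ, the equation p(z) − w = 0 is a nonconstant polynomial in z and hence has at least one root by the fundamental theorem of algebra. So p is surjective onto ℂ, omitting no value.

Omitted value: no value.


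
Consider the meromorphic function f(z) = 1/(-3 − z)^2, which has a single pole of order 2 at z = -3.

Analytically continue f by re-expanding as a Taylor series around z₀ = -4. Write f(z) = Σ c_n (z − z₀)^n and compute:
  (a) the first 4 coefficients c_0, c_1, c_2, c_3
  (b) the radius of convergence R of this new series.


Let w = z − z₀, so z = z₀ + w.
Then -3 − z = -3 − (z₀ + w) = (-3 − z₀) − w = 1 − w.
f(z) = 1/(1 − w)^2 = (1/(1)^2) · (1 − w/(1))^{−2}.
By the binomial series (1−u)^{−2} = Σ_{n≥0} C(n+1, 1) u^n for |u|<1, with u = w/(1):
  c_n = C(n+1, 1) / (1)^(n+2).
  c_0 = 1/(1)^2 = 1.
  c_1 = 2/(1)^3 = 2.
  c_2 = 3/(1)^4 = 3.
  c_3 = 4/(1)^5 = 4.
The series is valid for |w/d| < 1, i.e. |z − z₀| < |d|.
Radius of convergence: R = |-3 − z₀| = |1| = 1 (distance from z₀ to the singularity z = -3).

c_0 = 1, c_1 = 2, c_2 = 3, c_3 = 4; R = 1.


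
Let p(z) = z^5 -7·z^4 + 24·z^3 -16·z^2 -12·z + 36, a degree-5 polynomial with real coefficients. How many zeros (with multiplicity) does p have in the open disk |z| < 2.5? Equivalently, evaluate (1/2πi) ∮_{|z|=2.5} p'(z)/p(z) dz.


The zeros of p are: (3 + 3i), (3 - 3i), -1, (1 + 1i), (1 - 1i).
Their magnitudes are: 4.243, 4.243, 1, 1.414, 1.414.
Zeros with |z| < R = 2.5: -1, (1 + 1i), (1 - 1i).
Count = 3.
By the argument principle, (1/2πi) ∮_{|z|=R} p'(z)/p(z) dz equals exactly this count.

Number of zeros inside |z| < 2.5: 3.


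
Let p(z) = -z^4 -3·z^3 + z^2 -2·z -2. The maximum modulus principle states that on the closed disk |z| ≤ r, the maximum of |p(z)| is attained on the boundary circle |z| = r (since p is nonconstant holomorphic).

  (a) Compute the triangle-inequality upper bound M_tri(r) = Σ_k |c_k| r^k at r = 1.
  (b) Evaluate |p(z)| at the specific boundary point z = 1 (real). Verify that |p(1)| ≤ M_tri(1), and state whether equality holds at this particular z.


Coefficients: c_0 = -2, c_1 = -2, c_2 = 1, c_3 = -3, c_4 = -1. Radius r = 1.
Part (a). Triangle bound: M_tri(r) = Σ_k |c_k| r^k
  = |-2|·1^0 + |-2|·1^1 + |1|·1^2 + |-3|·1^3 + |-1|·1^4
  = 2 + 2 + 1 + 3 + 1 = 9.
This bounds M(r) := max_{|z|=r} |p(z)| from above; equality holds iff all terms c_k z^k can be made to align in phase at a single z on |z|=r.
Part (b). At z = 1 (real, on the circle |z| = r):
  p(1) = (-2)·1^0 + (-2)·1^1 + (1)·1^2 + (-3)·1^3 + (-1)·1^4 = -7.
  |p(1)| = 7.
Check: |p(1)| = 7 ≤ 9 = M_tri(1). ✓ Equality does not hold at z = 1 (the coefficients have mixed signs, so the terms do not all align in phase there).

M_tri(1) = 9; |p(1)| = 7; equality at z=1: no.


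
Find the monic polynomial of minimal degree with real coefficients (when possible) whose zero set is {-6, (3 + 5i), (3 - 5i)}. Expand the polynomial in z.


The polynomial is p(z) = ∏_{α ∈ S} (z − α), where S = {-6, (3 + 5i), (3 - 5i)}.
Expanding the product yields: p(z) = z^3 -2·z + 204.
Note conjugate pairs combine to real quadratics: (z − (3+5i))(z − (3−5i)) = z² − 6z + 34.
The resulting polynomial has degree 3 and real coefficients as required.

p(z) = z^3 -2·z + 204.


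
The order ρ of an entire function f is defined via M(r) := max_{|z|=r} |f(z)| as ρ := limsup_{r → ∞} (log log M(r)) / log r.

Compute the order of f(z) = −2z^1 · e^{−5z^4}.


M(r) = max_{|z|=r} |-2|·|z|^1·|e^{−5z^4}| = 2·r^1 · e^{5r^4} (the factors attain their maxima compatibly on |z|=r). Then log M(r) = log 2 + 1·log r + 5r^4, dominated by the last term, so log log M(r) ~ 4·log r. The polynomial factor -2z^1 contributes only a log r term and does not affect the order. ρ = 4.
Therefore ρ = 4.

Order ρ = 4.


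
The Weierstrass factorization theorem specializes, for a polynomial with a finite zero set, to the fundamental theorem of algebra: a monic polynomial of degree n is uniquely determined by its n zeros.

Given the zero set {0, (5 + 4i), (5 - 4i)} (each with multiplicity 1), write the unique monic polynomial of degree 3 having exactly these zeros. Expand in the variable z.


The polynomial is p(z) = ∏_{α ∈ S} (z − α), where S = {0, (5 + 4i), (5 - 4i)}.
Expanding the product yields: p(z) = z^3 -10·z^2 + 41·z.
Note conjugate pairs combine to real quadratics: (z − (5+4i))(z − (5−4i)) = z² − 10z + 41.
The resulting polynomial has degree 3 and real coefficients as required.

p(z) = z^3 -10·z^2 + 41·z.


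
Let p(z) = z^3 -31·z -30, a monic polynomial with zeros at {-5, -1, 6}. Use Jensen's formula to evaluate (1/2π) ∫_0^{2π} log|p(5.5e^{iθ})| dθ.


Zeros: -5, -1, 6; r = 5.5.
Inside |z| < r: -5, -1. Outside (|z| ≥ r): 6.
p(0) = -30, so log|p(0)| = log(30) = 3.4012.
Apply Jensen: I(r) = log|p(0)| + Σ_k log(r/|z_k|), summed over zeros inside |z| < r.
  log(r/|z_k|) for z_k = -5: log(5.5/5) = 0.0953
  log(r/|z_k|) for z_k = -1: log(5.5/1) = 1.7047
  Outside zeros (6) contribute nothing to the Jensen sum.
Sum over inside zeros: 1.8001.
I(r) = log|p(0)| + (inside sum) = 3.4012 + 1.8001 = 5.2013.
Note: since some zeros are outside |z| ≤ r, the simplified n·log(r) form does NOT apply — only the inside zeros contribute.

I(r) ≈ 5.2013.


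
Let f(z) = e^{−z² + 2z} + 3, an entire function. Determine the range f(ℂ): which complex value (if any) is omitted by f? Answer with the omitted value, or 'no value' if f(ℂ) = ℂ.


Little Picard bounds the complement of f(ℂ) to at most one point.
The exponent g(z) = −z² + 2z is a nonconstant polynomial, hence surjective onto ℂ. So e^{g(z)} takes every value in {e^w : w ∈ ℂ} = ℂ ∖ {0}. Adding 3 shifts the range to ℂ ∖ {3}. f omits exactly 3.

Omitted value: 3.


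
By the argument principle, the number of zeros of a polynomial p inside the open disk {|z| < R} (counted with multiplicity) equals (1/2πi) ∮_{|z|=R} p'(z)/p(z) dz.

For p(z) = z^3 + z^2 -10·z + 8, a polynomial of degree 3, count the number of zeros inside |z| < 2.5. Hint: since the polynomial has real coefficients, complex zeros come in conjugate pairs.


The zeros of p are: -4, 1, 2.
Their magnitudes are: 4, 1, 2.
Zeros with |z| < R = 2.5: 1, 2.
Count = 2.
By the argument principle, (1/2πi) ∮_{|z|=R} p'(z)/p(z) dz equals exactly this count.

Number of zeros inside |z| < 2.5: 2.


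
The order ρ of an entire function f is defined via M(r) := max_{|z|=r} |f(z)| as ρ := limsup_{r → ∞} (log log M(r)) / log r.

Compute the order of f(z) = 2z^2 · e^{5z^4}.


M(r) = max_{|z|=r} |2|·|z|^2·|e^{5z^4}| = 2·r^2 · e^{5r^4} (the factors attain their maxima compatibly on |z|=r). Then log M(r) = log 2 + 2·log r + 5r^4, dominated by the last term, so log log M(r) ~ 4·log r. The polynomial factor 2z^2 contributes only a log r term and does not affect the order. ρ = 4.
Therefore ρ = 4.

Order ρ = 4.


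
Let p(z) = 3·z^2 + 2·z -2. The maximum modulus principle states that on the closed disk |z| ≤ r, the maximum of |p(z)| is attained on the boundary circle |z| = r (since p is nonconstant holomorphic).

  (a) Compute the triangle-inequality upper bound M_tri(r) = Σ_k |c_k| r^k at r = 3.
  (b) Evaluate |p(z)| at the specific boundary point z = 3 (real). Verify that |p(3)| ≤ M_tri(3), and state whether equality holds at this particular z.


Coefficients: c_0 = -2, c_1 = 2, c_2 = 3. Radius r = 3.
Part (a). Triangle bound: M_tri(r) = Σ_k |c_k| r^k
  = |-2|·3^0 + |2|·3^1 + |3|·3^2
  = 2 + 6 + 27 = 35.
This bounds M(r) := max_{|z|=r} |p(z)| from above; equality holds iff all terms c_k z^k can be made to align in phase at a single z on |z|=r.
Part (b). At z = 3 (real, on the circle |z| = r):
  p(3) = (-2)·3^0 + (2)·3^1 + (3)·3^2 = 31.
  |p(3)| = 31.
Check: |p(3)| = 31 ≤ 35 = M_tri(3). ✓ Equality does not hold at z = 3 (the coefficients have mixed signs, so the terms do not all align in phase there).

M_tri(3) = 35; |p(3)| = 31; equality at z=3: no.


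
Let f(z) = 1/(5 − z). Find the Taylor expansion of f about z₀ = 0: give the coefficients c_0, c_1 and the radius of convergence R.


Let w = z − z₀, so z = z₀ + w.
Then 5 − z = 5 − (z₀ + w) = (5 − z₀) − w = 5 − w.
f(z) = 1/(5 − w) = (1/(5)) · 1/(1 − w/(5)) = Σ_{n≥0} w^n / (5)^(n+1).
So c_n = 1/(5)^(n+1):
  c_0 = 1/(5)^1 = 1/5.
  c_1 = 1/(5)^2 = 1/25.
The series is valid for |w/d| < 1, i.e. |z − z₀| < |d|.
Radius of convergence: R = |5 − z₀| = |5| = 5 (distance from z₀ to the singularity z = 5).

c_0 = 1/5, c_1 = 1/25; R = 5.


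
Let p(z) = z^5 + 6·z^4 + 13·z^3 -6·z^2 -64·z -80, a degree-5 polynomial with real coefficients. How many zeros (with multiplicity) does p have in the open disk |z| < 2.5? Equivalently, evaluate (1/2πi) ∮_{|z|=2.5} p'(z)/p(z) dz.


The zeros of p are: (-2 + 1i), (-2 - 1i), 2, (-2 + 2i), (-2 - 2i).
Their magnitudes are: 2.236, 2.236, 2, 2.828, 2.828.
Zeros with |z| < R = 2.5: (-2 + 1i), (-2 - 1i), 2.
Count = 3.
By the argument principle, (1/2πi) ∮_{|z|=R} p'(z)/p(z) dz equals exactly this count.

Number of zeros inside |z| < 2.5: 3.


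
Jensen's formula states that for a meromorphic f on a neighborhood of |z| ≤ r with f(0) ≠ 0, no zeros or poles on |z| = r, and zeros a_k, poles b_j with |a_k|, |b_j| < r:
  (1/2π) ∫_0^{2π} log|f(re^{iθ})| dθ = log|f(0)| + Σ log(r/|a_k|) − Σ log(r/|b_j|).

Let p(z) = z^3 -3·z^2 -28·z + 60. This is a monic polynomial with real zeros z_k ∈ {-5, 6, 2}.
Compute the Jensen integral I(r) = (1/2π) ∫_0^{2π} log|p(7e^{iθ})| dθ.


Zeros: -5, 2, 6; r = 7.
Inside |z| < r: -5, 2, 6. Outside (|z| ≥ r): ∅.
p(0) = 60, so log|p(0)| = log(60) = 4.0943.
Apply Jensen: I(r) = log|p(0)| + Σ_k log(r/|z_k|), summed over zeros inside |z| < r.
  log(r/|z_k|) for z_k = -5: log(7/5) = 0.3365
  log(r/|z_k|) for z_k = 6: log(7/6) = 0.1542
  log(r/|z_k|) for z_k = 2: log(7/2) = 1.2528
Sum over inside zeros: 1.7434.
I(r) = log|p(0)| + (inside sum) = 4.0943 + 1.7434 = 5.8377.
Closed form (all zeros inside, monic): I(r) = n·log(r) = 3·log(7) = 5.8377. ✓

I(r) ≈ 5.8377.


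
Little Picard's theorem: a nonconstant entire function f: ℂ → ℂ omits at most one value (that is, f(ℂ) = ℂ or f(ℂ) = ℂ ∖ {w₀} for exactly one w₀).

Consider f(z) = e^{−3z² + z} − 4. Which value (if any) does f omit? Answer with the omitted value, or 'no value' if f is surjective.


Little Picard bounds the complement of f(ℂ) to at most one point.
The exponent g(z) = −3z² + z is a nonconstant polynomial, hence surjective onto ℂ. So e^{g(z)} takes every value in {e^w : w ∈ ℂ} = ℂ ∖ {0}. Adding -4 shifts the range to ℂ ∖ {-4}. f omits exactly -4.

Omitted value: -4.


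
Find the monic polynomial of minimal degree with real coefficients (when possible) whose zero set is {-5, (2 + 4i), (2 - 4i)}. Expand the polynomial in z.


The polynomial is p(z) = ∏_{α ∈ S} (z − α), where S = {-5, (2 + 4i), (2 - 4i)}.
Expanding the product yields: p(z) = z^3 + z^2 + 100.
Note conjugate pairs combine to real quadratics: (z − (2+4i))(z − (2−4i)) = z² − 4z + 20.
The resulting polynomial has degree 3 and real coefficients as required.

p(z) = z^3 + z^2 + 100.


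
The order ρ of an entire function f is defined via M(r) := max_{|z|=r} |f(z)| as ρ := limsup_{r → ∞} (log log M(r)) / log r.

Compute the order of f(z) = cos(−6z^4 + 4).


Write cos(w) = (e^{iw} ± e^{−iw})/(2 or 2i), so |cos(w)| ≤ e^{|w|}. With w = −6z^4 + 4, |w| ≤ 6r^4 + 4 on |z|=r, giving M(r) ≤ e^{6r^4 + 4} and ρ ≤ 4. For the lower bound, choose z on |z|=r with -6z^4 purely imaginary of modulus 6r^4; then |cos(−6z^4 + 4)| grows like e^{6r^4}/2, so ρ ≥ 4. Hence ρ = 4.
Therefore ρ = 4.

Order ρ = 4.


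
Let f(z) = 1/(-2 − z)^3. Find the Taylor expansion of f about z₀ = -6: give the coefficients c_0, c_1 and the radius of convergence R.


Let w = z − z₀, so z = z₀ + w.
Then -2 − z = -2 − (z₀ + w) = (-2 − z₀) − w = 4 − w.
f(z) = 1/(4 − w)^3 = (1/(4)^3) · (1 − w/(4))^{−3}.
By the binomial series (1−u)^{−3} = Σ_{n≥0} C(n+2, 2) u^n for |u|<1, with u = w/(4):
  c_n = C(n+2, 2) / (4)^(n+3).
  c_0 = 1/(4)^3 = 1/64.
  c_1 = 3/(4)^4 = 3/256.
The series is valid for |w/d| < 1, i.e. |z − z₀| < |d|.
Radius of convergence: R = |-2 − z₀| = |4| = 4 (distance from z₀ to the singularity z = -2).

c_0 = 1/64, c_1 = 3/256; R = 4.


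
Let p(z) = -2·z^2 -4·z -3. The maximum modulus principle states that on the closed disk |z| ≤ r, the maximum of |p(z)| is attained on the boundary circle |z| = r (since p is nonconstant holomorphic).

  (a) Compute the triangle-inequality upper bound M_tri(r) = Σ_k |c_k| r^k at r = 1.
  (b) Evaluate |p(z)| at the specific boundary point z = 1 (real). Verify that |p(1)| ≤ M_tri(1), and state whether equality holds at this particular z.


Coefficients: c_0 = -3, c_1 = -4, c_2 = -2. Radius r = 1.
Part (a). Triangle bound: M_tri(r) = Σ_k |c_k| r^k
  = |-3|·1^0 + |-4|·1^1 + |-2|·1^2
  = 3 + 4 + 2 = 9.
This bounds M(r) := max_{|z|=r} |p(z)| from above; equality holds iff all terms c_k z^k can be made to align in phase at a single z on |z|=r.
Part (b). At z = 1 (real, on the circle |z| = r):
  p(1) = (-3)·1^0 + (-4)·1^1 + (-2)·1^2 = -9.
  |p(1)| = 9.
Since all nonzero coefficients share the same sign, |p(1)| = 9 = M_tri(1); the triangle bound is attained at z = 1, so in fact M(r) = 9.

M_tri(1) = 9; |p(1)| = 9; equality at z=1: yes.


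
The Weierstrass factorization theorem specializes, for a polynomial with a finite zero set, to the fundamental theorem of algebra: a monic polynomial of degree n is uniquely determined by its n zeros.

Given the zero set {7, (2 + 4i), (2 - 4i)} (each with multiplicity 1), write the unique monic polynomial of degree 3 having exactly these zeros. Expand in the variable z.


The polynomial is p(z) = ∏_{α ∈ S} (z − α), where S = {7, (2 + 4i), (2 - 4i)}.
Expanding the product yields: p(z) = z^3 -11·z^2 + 48·z -140.
Note conjugate pairs combine to real quadratics: (z − (2+4i))(z − (2−4i)) = z² − 4z + 20.
The resulting polynomial has degree 3 and real coefficients as required.

p(z) = z^3 -11·z^2 + 48·z -140.


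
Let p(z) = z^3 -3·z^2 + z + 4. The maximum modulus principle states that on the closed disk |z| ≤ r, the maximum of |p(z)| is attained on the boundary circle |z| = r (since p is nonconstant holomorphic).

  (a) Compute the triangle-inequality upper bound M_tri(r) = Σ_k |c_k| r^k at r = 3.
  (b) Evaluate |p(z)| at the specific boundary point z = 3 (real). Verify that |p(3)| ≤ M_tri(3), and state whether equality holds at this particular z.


Coefficients: c_0 = 4, c_1 = 1, c_2 = -3, c_3 = 1. Radius r = 3.
Part (a). Triangle bound: M_tri(r) = Σ_k |c_k| r^k
  = |4|·3^0 + |1|·3^1 + |-3|·3^2 + |1|·3^3
  = 4 + 3 + 27 + 27 = 61.
This bounds M(r) := max_{|z|=r} |p(z)| from above; equality holds iff all terms c_k z^k can be made to align in phase at a single z on |z|=r.
Part (b). At z = 3 (real, on the circle |z| = r):
  p(3) = (4)·3^0 + (1)·3^1 + (-3)·3^2 + (1)·3^3 = 7.
  |p(3)| = 7.
Check: |p(3)| = 7 ≤ 61 = M_tri(3). ✓ Equality does not hold at z = 3 (the coefficients have mixed signs, so the terms do not all align in phase there).

M_tri(3) = 61; |p(3)| = 7; equality at z=3: no.


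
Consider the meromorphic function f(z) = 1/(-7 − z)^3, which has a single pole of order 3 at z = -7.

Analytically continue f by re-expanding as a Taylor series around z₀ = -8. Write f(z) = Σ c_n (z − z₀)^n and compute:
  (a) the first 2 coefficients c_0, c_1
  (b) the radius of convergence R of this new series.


Let w = z − z₀, so z = z₀ + w.
Then -7 − z = -7 − (z₀ + w) = (-7 − z₀) − w = 1 − w.
f(z) = 1/(1 − w)^3 = (1/(1)^3) · (1 − w/(1))^{−3}.
By the binomial series (1−u)^{−3} = Σ_{n≥0} C(n+2, 2) u^n for |u|<1, with u = w/(1):
  c_n = C(n+2, 2) / (1)^(n+3).
  c_0 = 1/(1)^3 = 1.
  c_1 = 3/(1)^4 = 3.
The series is valid for |w/d| < 1, i.e. |z − z₀| < |d|.
Radius of convergence: R = |-7 − z₀| = |1| = 1 (distance from z₀ to the singularity z = -7).

c_0 = 1, c_1 = 3; R = 1.


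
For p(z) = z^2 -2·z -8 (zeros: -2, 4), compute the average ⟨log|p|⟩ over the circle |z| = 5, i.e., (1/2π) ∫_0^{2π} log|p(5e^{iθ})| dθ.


Zeros: -2, 4; r = 5.
Inside |z| < r: -2, 4. Outside (|z| ≥ r): ∅.
p(0) = -8, so log|p(0)| = log(8) = 2.0794.
Apply Jensen: I(r) = log|p(0)| + Σ_k log(r/|z_k|), summed over zeros inside |z| < r.
  log(r/|z_k|) for z_k = -2: log(5/2) = 0.9163
  log(r/|z_k|) for z_k = 4: log(5/4) = 0.2231
Sum over inside zeros: 1.1394.
I(r) = log|p(0)| + (inside sum) = 2.0794 + 1.1394 = 3.2189.
Closed form (all zeros inside, monic): I(r) = n·log(r) = 2·log(5) = 3.2189. ✓

I(r) ≈ 3.2189.


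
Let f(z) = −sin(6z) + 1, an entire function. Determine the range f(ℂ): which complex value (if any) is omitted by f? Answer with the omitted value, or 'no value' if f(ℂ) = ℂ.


Little Picard bounds the complement of f(ℂ) to at most one point.
sin is entire and surjective onto ℂ: for every w ∈ ℂ, sin(ζ) = w has a solution ζ ∈ ℂ (e.g., via the complex inverse arcsin). With ζ = 6z this gives z = ζ/(6). Then -1·sin(6z) takes every value in -1·ℂ = ℂ, and adding 1 is a bijection of ℂ. So f is surjective and omits no value. (Note: only on the real line is sin bounded by [−1, 1].)

Omitted value: no value.


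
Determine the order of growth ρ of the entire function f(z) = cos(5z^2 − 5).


Write cos(w) = (e^{iw} ± e^{−iw})/(2 or 2i), so |cos(w)| ≤ e^{|w|}. With w = 5z^2 − 5, |w| ≤ 5r^2 + 5 on |z|=r, giving M(r) ≤ e^{5r^2 + 5} and ρ ≤ 2. For the lower bound, choose z on |z|=r with 5z^2 purely imaginary of modulus 5r^2; then |cos(5z^2 − 5)| grows like e^{5r^2}/2, so ρ ≥ 2. Hence ρ = 2.
Therefore ρ = 2.

Order ρ = 2.


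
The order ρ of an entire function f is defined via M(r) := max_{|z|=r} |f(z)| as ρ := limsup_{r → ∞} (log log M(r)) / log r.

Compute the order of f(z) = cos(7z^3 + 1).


Write cos(w) = (e^{iw} ± e^{−iw})/(2 or 2i), so |cos(w)| ≤ e^{|w|}. With w = 7z^3 + 1, |w| ≤ 7r^3 + 1 on |z|=r, giving M(r) ≤ e^{7r^3 + 1} and ρ ≤ 3. For the lower bound, choose z on |z|=r with 7z^3 purely imaginary of modulus 7r^3; then |cos(7z^3 + 1)| grows like e^{7r^3}/2, so ρ ≥ 3. Hence ρ = 3.
Therefore ρ = 3.

Order ρ = 3.


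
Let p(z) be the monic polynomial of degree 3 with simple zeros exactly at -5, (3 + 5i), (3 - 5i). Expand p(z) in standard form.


The polynomial is p(z) = ∏_{α ∈ S} (z − α), where S = {-5, (3 + 5i), (3 - 5i)}.
Expanding the product yields: p(z) = z^3 -z^2 + 4·z + 170.
Note conjugate pairs combine to real quadratics: (z − (3+5i))(z − (3−5i)) = z² − 6z + 34.
The resulting polynomial has degree 3 and real coefficients as required.

p(z) = z^3 -z^2 + 4·z + 170.


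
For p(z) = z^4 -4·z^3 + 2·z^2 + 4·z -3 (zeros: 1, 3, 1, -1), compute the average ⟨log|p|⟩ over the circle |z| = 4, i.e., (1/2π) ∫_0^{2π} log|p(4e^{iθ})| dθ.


Zeros: -1, 1, 1, 3; r = 4.
Inside |z| < r: -1, 1, 1, 3. Outside (|z| ≥ r): ∅.
p(0) = -3, so log|p(0)| = log(3) = 1.0986.
Apply Jensen: I(r) = log|p(0)| + Σ_k log(r/|z_k|), summed over zeros inside |z| < r.
  log(r/|z_k|) for z_k = 1: log(4/1) = 1.3863
  log(r/|z_k|) for z_k = 3: log(4/3) = 0.2877
  log(r/|z_k|) for z_k = 1: log(4/1) = 1.3863
  log(r/|z_k|) for z_k = -1: log(4/1) = 1.3863
Sum over inside zeros: 4.4466.
I(r) = log|p(0)| + (inside sum) = 1.0986 + 4.4466 = 5.5452.
Closed form (all zeros inside, monic): I(r) = n·log(r) = 4·log(4) = 5.5452. ✓

I(r) ≈ 5.5452.


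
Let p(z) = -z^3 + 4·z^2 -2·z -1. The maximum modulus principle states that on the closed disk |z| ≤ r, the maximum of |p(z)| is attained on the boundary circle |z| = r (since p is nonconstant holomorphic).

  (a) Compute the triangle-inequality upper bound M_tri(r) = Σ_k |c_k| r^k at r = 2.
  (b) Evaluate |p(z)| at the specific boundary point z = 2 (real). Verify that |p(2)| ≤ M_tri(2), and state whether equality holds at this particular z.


Coefficients: c_0 = -1, c_1 = -2, c_2 = 4, c_3 = -1. Radius r = 2.
Part (a). Triangle bound: M_tri(r) = Σ_k |c_k| r^k
  = |-1|·2^0 + |-2|·2^1 + |4|·2^2 + |-1|·2^3
  = 1 + 4 + 16 + 8 = 29.
This bounds M(r) := max_{|z|=r} |p(z)| from above; equality holds iff all terms c_k z^k can be made to align in phase at a single z on |z|=r.
Part (b). At z = 2 (real, on the circle |z| = r):
  p(2) = (-1)·2^0 + (-2)·2^1 + (4)·2^2 + (-1)·2^3 = 3.
  |p(2)| = 3.
Check: |p(2)| = 3 ≤ 29 = M_tri(2). ✓ Equality does not hold at z = 2 (the coefficients have mixed signs, so the terms do not all align in phase there).

M_tri(2) = 29; |p(2)| = 3; equality at z=2: no.


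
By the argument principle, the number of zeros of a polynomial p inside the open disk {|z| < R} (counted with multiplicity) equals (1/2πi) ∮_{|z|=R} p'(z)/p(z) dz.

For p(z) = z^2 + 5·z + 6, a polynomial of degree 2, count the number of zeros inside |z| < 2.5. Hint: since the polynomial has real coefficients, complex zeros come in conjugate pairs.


The zeros of p are: -3, -2.
Their magnitudes are: 3, 2.
Zeros with |z| < R = 2.5: -2.
Count = 1.
By the argument principle, (1/2πi) ∮_{|z|=R} p'(z)/p(z) dz equals exactly this count.

Number of zeros inside |z| < 2.5: 1.


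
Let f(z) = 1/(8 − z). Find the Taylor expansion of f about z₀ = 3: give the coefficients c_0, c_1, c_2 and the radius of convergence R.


Let w = z − z₀, so z = z₀ + w.
Then 8 − z = 8 − (z₀ + w) = (8 − z₀) − w = 5 − w.
f(z) = 1/(5 − w) = (1/(5)) · 1/(1 − w/(5)) = Σ_{n≥0} w^n / (5)^(n+1).
So c_n = 1/(5)^(n+1):
  c_0 = 1/(5)^1 = 1/5.
  c_1 = 1/(5)^2 = 1/25.
  c_2 = 1/(5)^3 = 1/125.
The series is valid for |w/d| < 1, i.e. |z − z₀| < |d|.
Radius of convergence: R = |8 − z₀| = |5| = 5 (distance from z₀ to the singularity z = 8).

c_0 = 1/5, c_1 = 1/25, c_2 = 1/125; R = 5.


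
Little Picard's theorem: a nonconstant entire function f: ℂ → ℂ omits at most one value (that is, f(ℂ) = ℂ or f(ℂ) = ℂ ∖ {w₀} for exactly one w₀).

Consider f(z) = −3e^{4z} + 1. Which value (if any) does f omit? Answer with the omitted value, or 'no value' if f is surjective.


Little Picard bounds the complement of f(ℂ) to at most one point.
e^{4z} is never zero on ℂ, so -3·e^{4z} takes every value in ℂ ∖ {0}. Adding 1 shifts the range to ℂ ∖ {1}. Thus f omits exactly the value 1.

Omitted value: 1.


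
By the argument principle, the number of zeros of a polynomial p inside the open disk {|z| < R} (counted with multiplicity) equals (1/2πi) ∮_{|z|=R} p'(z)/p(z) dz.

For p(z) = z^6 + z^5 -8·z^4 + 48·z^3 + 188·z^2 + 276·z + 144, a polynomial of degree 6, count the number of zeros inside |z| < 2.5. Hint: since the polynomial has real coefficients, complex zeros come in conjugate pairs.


The zeros of p are: -1, -4, (3 + 3i), (3 - 3i), (-1 + 1i), (-1 - 1i).
Their magnitudes are: 1, 4, 4.243, 4.243, 1.414, 1.414.
Zeros with |z| < R = 2.5: -1, (-1 + 1i), (-1 - 1i).
Count = 3.
By the argument principle, (1/2πi) ∮_{|z|=R} p'(z)/p(z) dz equals exactly this count.

Number of zeros inside |z| < 2.5: 3.


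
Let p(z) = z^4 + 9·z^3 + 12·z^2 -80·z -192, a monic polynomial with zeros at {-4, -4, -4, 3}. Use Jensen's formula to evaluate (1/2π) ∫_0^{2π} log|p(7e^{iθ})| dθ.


Zeros: -4, -4, -4, 3; r = 7.
Inside |z| < r: -4, -4, -4, 3. Outside (|z| ≥ r): ∅.
p(0) = -192, so log|p(0)| = log(192) = 5.2575.
Apply Jensen: I(r) = log|p(0)| + Σ_k log(r/|z_k|), summed over zeros inside |z| < r.
  log(r/|z_k|) for z_k = -4: log(7/4) = 0.5596
  log(r/|z_k|) for z_k = -4: log(7/4) = 0.5596
  log(r/|z_k|) for z_k = -4: log(7/4) = 0.5596
  log(r/|z_k|) for z_k = 3: log(7/3) = 0.8473
Sum over inside zeros: 2.5261.
I(r) = log|p(0)| + (inside sum) = 5.2575 + 2.5261 = 7.7836.
Closed form (all zeros inside, monic): I(r) = n·log(r) = 4·log(7) = 7.7836. ✓

I(r) ≈ 7.7836.


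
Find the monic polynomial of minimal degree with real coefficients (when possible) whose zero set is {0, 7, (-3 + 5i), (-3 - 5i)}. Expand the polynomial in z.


The polynomial is p(z) = ∏_{α ∈ S} (z − α), where S = {0, 7, (-3 + 5i), (-3 - 5i)}.
Expanding the product yields: p(z) = z^4 -z^3 -8·z^2 -238·z.
Note conjugate pairs combine to real quadratics: (z − (-3+5i))(z − (-3−5i)) = z² + 6z + 34.
The resulting polynomial has degree 4 and real coefficients as required.

p(z) = z^4 -z^3 -8·z^2 -238·z.


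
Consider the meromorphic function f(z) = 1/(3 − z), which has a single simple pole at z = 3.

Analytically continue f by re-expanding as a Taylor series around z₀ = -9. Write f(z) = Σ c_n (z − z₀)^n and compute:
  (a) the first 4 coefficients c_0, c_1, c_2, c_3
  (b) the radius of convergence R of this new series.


Let w = z − z₀, so z = z₀ + w.
Then 3 − z = 3 − (z₀ + w) = (3 − z₀) − w = 12 − w.
f(z) = 1/(12 − w) = (1/(12)) · 1/(1 − w/(12)) = Σ_{n≥0} w^n / (12)^(n+1).
So c_n = 1/(12)^(n+1):
  c_0 = 1/(12)^1 = 1/12.
  c_1 = 1/(12)^2 = 1/144.
  c_2 = 1/(12)^3 = 1/1728.
  c_3 = 1/(12)^4 = 1/20736.
The series is valid for |w/d| < 1, i.e. |z − z₀| < |d|.
Radius of convergence: R = |3 − z₀| = |12| = 12 (distance from z₀ to the singularity z = 3).

c_0 = 1/12, c_1 = 1/144, c_2 = 1/1728, c_3 = 1/20736; R = 12.


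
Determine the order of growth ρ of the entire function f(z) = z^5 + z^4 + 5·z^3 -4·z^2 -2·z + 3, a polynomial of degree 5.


|f(z)| ≤ Σ|c_k|·r^k = O(r^5) as r → ∞. Polynomial growth is O(e^{r^ε}) for every ε > 0 (since r^5/e^{r^ε} → 0), so ρ ≤ ε for all ε > 0, i.e. ρ = 0. Every nonconstant polynomial has order 0.
Therefore ρ = 0.

Order ρ = 0.


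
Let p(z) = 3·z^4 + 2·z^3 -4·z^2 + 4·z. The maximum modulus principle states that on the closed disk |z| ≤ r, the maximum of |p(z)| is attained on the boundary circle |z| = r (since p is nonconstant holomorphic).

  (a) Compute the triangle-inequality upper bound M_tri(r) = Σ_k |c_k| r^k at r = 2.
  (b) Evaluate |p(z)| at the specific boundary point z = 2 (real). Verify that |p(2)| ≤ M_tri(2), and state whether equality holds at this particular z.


Coefficients: c_0 = 0, c_1 = 4, c_2 = -4, c_3 = 2, c_4 = 3. Radius r = 2.
Part (a). Triangle bound: M_tri(r) = Σ_k |c_k| r^k
  = |0|·2^0 + |4|·2^1 + |-4|·2^2 + |2|·2^3 + |3|·2^4
  = 0 + 8 + 16 + 16 + 48 = 88.
This bounds M(r) := max_{|z|=r} |p(z)| from above; equality holds iff all terms c_k z^k can be made to align in phase at a single z on |z|=r.
Part (b). At z = 2 (real, on the circle |z| = r):
  p(2) = (0)·2^0 + (4)·2^1 + (-4)·2^2 + (2)·2^3 + (3)·2^4 = 56.
  |p(2)| = 56.
Check: |p(2)| = 56 ≤ 88 = M_tri(2). ✓ Equality does not hold at z = 2 (the coefficients have mixed signs, so the terms do not all align in phase there).

M_tri(2) = 88; |p(2)| = 56; equality at z=2: no.


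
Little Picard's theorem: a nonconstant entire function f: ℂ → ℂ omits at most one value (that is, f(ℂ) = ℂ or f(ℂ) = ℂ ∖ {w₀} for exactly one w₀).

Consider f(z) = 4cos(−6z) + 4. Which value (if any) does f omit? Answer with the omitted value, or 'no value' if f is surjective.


Little Picard bounds the complement of f(ℂ) to at most one point.
cos is entire and surjective onto ℂ: for every w ∈ ℂ, cos(ζ) = w has a solution ζ ∈ ℂ (e.g., via the complex inverse arccos). With ζ = −6z this gives z = ζ/(-6). Then 4·cos(−6z) takes every value in 4·ℂ = ℂ, and adding 4 is a bijection of ℂ. So f is surjective and omits no value. (Note: only on the real line is cos bounded by [−1, 1].)

Omitted value: no value.


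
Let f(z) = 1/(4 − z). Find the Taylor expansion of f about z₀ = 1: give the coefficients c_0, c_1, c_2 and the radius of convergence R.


Let w = z − z₀, so z = z₀ + w.
Then 4 − z = 4 − (z₀ + w) = (4 − z₀) − w = 3 − w.
f(z) = 1/(3 − w) = (1/(3)) · 1/(1 − w/(3)) = Σ_{n≥0} w^n / (3)^(n+1).
So c_n = 1/(3)^(n+1):
  c_0 = 1/(3)^1 = 1/3.
  c_1 = 1/(3)^2 = 1/9.
  c_2 = 1/(3)^3 = 1/27.
The series is valid for |w/d| < 1, i.e. |z − z₀| < |d|.
Radius of convergence: R = |4 − z₀| = |3| = 3 (distance from z₀ to the singularity z = 4).

c_0 = 1/3, c_1 = 1/9, c_2 = 1/27; R = 3.


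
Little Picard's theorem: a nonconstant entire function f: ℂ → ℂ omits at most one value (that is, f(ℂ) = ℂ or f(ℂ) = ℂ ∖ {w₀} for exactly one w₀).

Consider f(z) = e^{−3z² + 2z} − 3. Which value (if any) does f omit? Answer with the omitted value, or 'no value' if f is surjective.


Little Picard bounds the complement of f(ℂ) to at most one point.
The exponent g(z) = −3z² + 2z is a nonconstant polynomial, hence surjective onto ℂ. So e^{g(z)} takes every value in {e^w : w ∈ ℂ} = ℂ ∖ {0}. Adding -3 shifts the range to ℂ ∖ {-3}. f omits exactly -3.

Omitted value: -3.


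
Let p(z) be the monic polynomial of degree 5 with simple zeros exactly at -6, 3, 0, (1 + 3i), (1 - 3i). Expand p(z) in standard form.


The polynomial is p(z) = ∏_{α ∈ S} (z − α), where S = {-6, 3, 0, (1 + 3i), (1 - 3i)}.
Expanding the product yields: p(z) = z^5 + z^4 -14·z^3 + 66·z^2 -180·z.
Note conjugate pairs combine to real quadratics: (z − (1+3i))(z − (1−3i)) = z² − 2z + 10.
The resulting polynomial has degree 5 and real coefficients as required.

p(z) = z^5 + z^4 -14·z^3 + 66·z^2 -180·z.


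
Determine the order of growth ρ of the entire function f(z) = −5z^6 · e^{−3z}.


M(r) = max_{|z|=r} |-5|·|z|^6·|e^{−3z}| = 5·r^6 · e^{3r^1} (the factors attain their maxima compatibly on |z|=r). Then log M(r) = log 5 + 6·log r + 3r^1, dominated by the last term, so log log M(r) ~ 1·log r. The polynomial factor -5z^6 contributes only a log r term and does not affect the order. ρ = 1.
Therefore ρ = 1.

Order ρ = 1.
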